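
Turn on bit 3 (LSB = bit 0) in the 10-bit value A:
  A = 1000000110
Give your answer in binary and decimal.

Mask = 1 << 3 = 0000001000
Bit 3 of A is 0, so OR-ing with the mask flips it to 1.
  1000000110
| 0000001000
------------
  1000001110

Answer: 1000001110 (526)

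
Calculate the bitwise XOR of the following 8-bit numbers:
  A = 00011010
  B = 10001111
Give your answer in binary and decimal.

Apply ^ to each column (1 where bits differ):
  00011010
^ 10001111
----------
  10010101

Answer: 10010101 (149)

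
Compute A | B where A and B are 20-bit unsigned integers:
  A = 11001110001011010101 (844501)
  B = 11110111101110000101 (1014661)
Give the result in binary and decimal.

Apply | to each column (1 where either bit is 1):
  11001110001011010101
| 11110111101110000101
----------------------
  11111111101111010101

Answer: 11111111101111010101 (1047509)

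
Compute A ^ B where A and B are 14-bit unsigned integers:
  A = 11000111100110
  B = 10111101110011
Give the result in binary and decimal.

Apply ^ to each column (1 where bits differ):
  11000111100110
^ 10111101110011
----------------
  01111010010101

Answer: 01111010010101 (7829)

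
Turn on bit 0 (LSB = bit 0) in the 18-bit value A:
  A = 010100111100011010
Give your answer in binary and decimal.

Mask = 1 << 0 = 000000000000000001
Bit 0 of A is 0, so OR-ing with the mask flips it to 1.
  010100111100011010
| 000000000000000001
--------------------
  010100111100011011

Answer: 010100111100011011 (85787)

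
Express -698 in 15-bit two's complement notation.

1. Binary of +698:  000001010111010
2. Invert bits:     111110101000101
3. Add 1:           111110101000110

Answer: 111110101000110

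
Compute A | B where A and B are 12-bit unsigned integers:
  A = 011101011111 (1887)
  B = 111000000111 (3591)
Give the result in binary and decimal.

Apply | to each column (1 where either bit is 1):
  011101011111
| 111000000111
--------------
  111101011111

Answer: 111101011111 (3935)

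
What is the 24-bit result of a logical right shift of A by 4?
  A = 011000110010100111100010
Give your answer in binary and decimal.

Logical shift right by 4: drop the bottom 4 bit(s), prepend 4 zero(s) on the left.
  011000110010100111100010  ->  keep [01100011001010011110], discard [0010], prepend 0000
= 000001100011001010011110

Answer: 000001100011001010011110 (406174)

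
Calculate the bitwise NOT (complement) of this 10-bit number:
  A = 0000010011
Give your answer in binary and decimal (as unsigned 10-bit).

Flip each bit (0->1, 1->0):
  0000010011
  1111101100

Answer: 1111101100 (1004)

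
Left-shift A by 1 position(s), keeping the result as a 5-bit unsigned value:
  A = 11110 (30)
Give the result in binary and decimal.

Shift left by 1: drop the top 1 bit(s), append 1 zero(s) on the right.
  11110  ->  discard [1], keep [1110], append 0
= 11100

Answer: 11100 (28)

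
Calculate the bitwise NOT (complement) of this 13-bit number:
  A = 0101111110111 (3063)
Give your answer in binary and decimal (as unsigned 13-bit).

Flip each bit (0->1, 1->0):
  0101111110111
  1010000001000

Answer: 1010000001000 (5128)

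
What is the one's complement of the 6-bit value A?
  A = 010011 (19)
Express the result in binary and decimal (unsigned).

Flip each bit (0->1, 1->0):
  010011
  101100

Answer: 101100 (44)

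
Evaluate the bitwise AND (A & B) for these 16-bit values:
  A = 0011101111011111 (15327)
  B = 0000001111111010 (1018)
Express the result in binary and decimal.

Apply & to each column (1 only where both bits are 1):
  0011101111011111
& 0000001111111010
------------------
  0000001111011010

Answer: 0000001111011010 (986)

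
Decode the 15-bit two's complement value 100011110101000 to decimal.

MSB is 1, so the value is negative. Find the magnitude:
1. Invert bits:  011100001010111
2. Add 1:        011100001011000  = 14424
3. Apply sign:   -14424

Answer: -14424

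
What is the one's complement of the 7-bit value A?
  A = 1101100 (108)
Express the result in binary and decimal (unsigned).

Flip each bit (0->1, 1->0):
  1101100
  0010011

Answer: 0010011 (19)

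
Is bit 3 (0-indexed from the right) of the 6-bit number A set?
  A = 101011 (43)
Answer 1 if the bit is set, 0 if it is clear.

Bit 3 is the 4th from the right.
  101011
    ^
That bit is 1.

Answer: 1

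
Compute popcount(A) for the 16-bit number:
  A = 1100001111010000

1100001111010000
1-bits at positions (from bit 0 = LSB): 4, 6, 7, 8, 9, 14, 15
Count = 7

Answer: 7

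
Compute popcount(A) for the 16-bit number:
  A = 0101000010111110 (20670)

0101000010111110
1-bits at positions (from bit 0 = LSB): 1, 2, 3, 4, 5, 7, 12, 14
Count = 8

Answer: 8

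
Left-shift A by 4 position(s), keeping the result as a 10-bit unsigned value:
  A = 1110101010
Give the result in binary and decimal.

Shift left by 4: drop the top 4 bit(s), append 4 zero(s) on the right.
  1110101010  ->  discard [1110], keep [101010], append 0000
= 1010100000

Answer: 1010100000 (672)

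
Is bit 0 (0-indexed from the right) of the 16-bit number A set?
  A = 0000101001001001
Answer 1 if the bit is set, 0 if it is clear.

Bit 0 is the 1st from the right.
  0000101001001001
                 ^
That bit is 1.

Answer: 1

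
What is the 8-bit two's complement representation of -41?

1. Binary of +41:  00101001
2. Invert bits:     11010110
3. Add 1:           11010111

Answer: 11010111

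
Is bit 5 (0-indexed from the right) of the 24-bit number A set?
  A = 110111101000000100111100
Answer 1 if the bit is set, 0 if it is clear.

Bit 5 is the 6th from the right.
  110111101000000100111100
                    ^
That bit is 1.

Answer: 1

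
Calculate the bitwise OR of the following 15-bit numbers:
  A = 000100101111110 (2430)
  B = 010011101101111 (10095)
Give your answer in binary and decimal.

Apply | to each column (1 where either bit is 1):
  000100101111110
| 010011101101111
-----------------
  010111101111111

Answer: 010111101111111 (12159)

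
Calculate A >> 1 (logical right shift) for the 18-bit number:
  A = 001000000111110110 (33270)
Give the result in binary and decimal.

Logical shift right by 1: drop the bottom 1 bit(s), prepend 1 zero(s) on the left.
  001000000111110110  ->  keep [00100000011111011], discard [0], prepend 0
= 000100000011111011

Answer: 000100000011111011 (16635)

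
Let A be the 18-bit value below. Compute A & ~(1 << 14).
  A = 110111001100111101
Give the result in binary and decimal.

Mask = ~(1 << 14) = 111011111111111111
Bit 14 of A is 1, so AND-ing with the mask clears it to 0.
  110111001100111101
& 111011111111111111
--------------------
  110011001100111101

Answer: 110011001100111101 (209725)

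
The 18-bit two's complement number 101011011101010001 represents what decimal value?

MSB is 1, so the value is negative. Find the magnitude:
1. Invert bits:  010100100010101110
2. Add 1:        010100100010101111  = 84143
3. Apply sign:   -84143

Answer: -84143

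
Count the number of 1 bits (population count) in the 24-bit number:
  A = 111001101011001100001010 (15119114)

111001101011001100001010
1-bits at positions (from bit 0 = LSB): 1, 3, 8, 9, 12, 13, 15, 17, 18, 21, 22, 23
Count = 12

Answer: 12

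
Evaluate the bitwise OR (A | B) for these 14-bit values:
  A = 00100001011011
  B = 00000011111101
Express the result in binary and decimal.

Apply | to each column (1 where either bit is 1):
  00100001011011
| 00000011111101
----------------
  00100011111111

Answer: 00100011111111 (2303)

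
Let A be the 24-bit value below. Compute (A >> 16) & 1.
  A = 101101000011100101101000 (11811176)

Bit 16 is the 17th from the right.
  101101000011100101101000
         ^
That bit is 0.

Answer: 0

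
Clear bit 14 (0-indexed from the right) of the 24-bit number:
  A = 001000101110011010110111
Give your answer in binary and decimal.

Mask = ~(1 << 14) = 111111111011111111111111
Bit 14 of A is 1, so AND-ing with the mask clears it to 0.
  001000101110011010110111
& 111111111011111111111111
--------------------------
  001000101010011010110111

Answer: 001000101010011010110111 (2270903)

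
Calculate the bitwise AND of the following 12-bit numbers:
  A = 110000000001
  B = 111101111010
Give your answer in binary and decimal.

Apply & to each column (1 only where both bits are 1):
  110000000001
& 111101111010
--------------
  110000000000

Answer: 110000000000 (3072)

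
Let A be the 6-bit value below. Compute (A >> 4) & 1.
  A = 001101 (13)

Bit 4 is the 5th from the right.
  001101
   ^
That bit is 0.

Answer: 0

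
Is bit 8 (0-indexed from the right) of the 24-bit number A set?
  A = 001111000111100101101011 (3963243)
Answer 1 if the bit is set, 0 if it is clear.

Bit 8 is the 9th from the right.
  001111000111100101101011
                 ^
That bit is 1.

Answer: 1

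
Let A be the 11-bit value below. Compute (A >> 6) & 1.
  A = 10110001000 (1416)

Bit 6 is the 7th from the right.
  10110001000
      ^
That bit is 0.

Answer: 0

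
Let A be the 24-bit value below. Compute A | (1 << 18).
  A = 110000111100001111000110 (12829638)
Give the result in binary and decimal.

Mask = 1 << 18 = 000001000000000000000000
Bit 18 of A is 0, so OR-ing with the mask flips it to 1.
  110000111100001111000110
| 000001000000000000000000
--------------------------
  110001111100001111000110

Answer: 110001111100001111000110 (13091782)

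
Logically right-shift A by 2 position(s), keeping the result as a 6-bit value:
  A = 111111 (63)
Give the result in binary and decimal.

Logical shift right by 2: drop the bottom 2 bit(s), prepend 2 zero(s) on the left.
  111111  ->  keep [1111], discard [11], prepend 00
= 001111

Answer: 001111 (15)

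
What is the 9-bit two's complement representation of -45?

1. Binary of +45:  000101101
2. Invert bits:     111010010
3. Add 1:           111010011

Answer: 111010011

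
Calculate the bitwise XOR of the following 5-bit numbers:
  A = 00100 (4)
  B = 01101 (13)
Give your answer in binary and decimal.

Apply ^ to each column (1 where bits differ):
  00100
^ 01101
-------
  01001

Answer: 01001 (9)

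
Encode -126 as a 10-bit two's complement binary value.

1. Binary of +126:  0001111110
2. Invert bits:     1110000001
3. Add 1:           1110000010

Answer: 1110000010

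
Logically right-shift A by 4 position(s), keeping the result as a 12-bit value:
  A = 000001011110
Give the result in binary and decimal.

Logical shift right by 4: drop the bottom 4 bit(s), prepend 4 zero(s) on the left.
  000001011110  ->  keep [00000101], discard [1110], prepend 0000
= 000000000101

Answer: 000000000101 (5)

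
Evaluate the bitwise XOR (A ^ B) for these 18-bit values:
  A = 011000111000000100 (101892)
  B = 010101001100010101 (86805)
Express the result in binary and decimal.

Apply ^ to each column (1 where bits differ):
  011000111000000100
^ 010101001100010101
--------------------
  001101110100010001

Answer: 001101110100010001 (56593)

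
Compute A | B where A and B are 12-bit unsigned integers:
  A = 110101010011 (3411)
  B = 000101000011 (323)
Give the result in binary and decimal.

Apply | to each column (1 where either bit is 1):
  110101010011
| 000101000011
--------------
  110101010011

Answer: 110101010011 (3411)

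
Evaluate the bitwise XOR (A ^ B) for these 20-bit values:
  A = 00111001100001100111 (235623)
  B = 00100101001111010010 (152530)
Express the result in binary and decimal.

Apply ^ to each column (1 where bits differ):
  00111001100001100111
^ 00100101001111010010
----------------------
  00011100101110110101

Answer: 00011100101110110101 (117685)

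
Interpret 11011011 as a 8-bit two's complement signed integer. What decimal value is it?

MSB is 1, so the value is negative. Find the magnitude:
1. Invert bits:  00100100
2. Add 1:        00100101  = 37
3. Apply sign:   -37

Answer: -37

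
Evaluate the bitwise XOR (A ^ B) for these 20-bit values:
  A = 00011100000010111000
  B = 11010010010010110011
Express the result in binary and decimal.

Apply ^ to each column (1 where bits differ):
  00011100000010111000
^ 11010010010010110011
----------------------
  11001110010000001011

Answer: 11001110010000001011 (844811)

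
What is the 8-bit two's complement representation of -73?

1. Binary of +73:  01001001
2. Invert bits:     10110110
3. Add 1:           10110111

Answer: 10110111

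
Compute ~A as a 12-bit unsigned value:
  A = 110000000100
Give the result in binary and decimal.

Flip each bit (0->1, 1->0):
  110000000100
  001111111011

Answer: 001111111011 (1019)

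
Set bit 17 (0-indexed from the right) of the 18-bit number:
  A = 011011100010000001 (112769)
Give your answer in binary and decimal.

Mask = 1 << 17 = 100000000000000000
Bit 17 of A is 0, so OR-ing with the mask flips it to 1.
  011011100010000001
| 100000000000000000
--------------------
  111011100010000001

Answer: 111011100010000001 (243841)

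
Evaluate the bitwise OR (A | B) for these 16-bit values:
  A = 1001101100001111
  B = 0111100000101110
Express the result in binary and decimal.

Apply | to each column (1 where either bit is 1):
  1001101100001111
| 0111100000101110
------------------
  1111101100101111

Answer: 1111101100101111 (64303)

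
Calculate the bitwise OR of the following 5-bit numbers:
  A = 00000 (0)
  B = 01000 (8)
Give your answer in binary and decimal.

Apply | to each column (1 where either bit is 1):
  00000
| 01000
-------
  01000

Answer: 01000 (8)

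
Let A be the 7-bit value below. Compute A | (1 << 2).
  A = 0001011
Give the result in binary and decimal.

Mask = 1 << 2 = 0000100
Bit 2 of A is 0, so OR-ing with the mask flips it to 1.
  0001011
| 0000100
---------
  0001111

Answer: 0001111 (15)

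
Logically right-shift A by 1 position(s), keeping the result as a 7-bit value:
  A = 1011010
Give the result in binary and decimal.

Logical shift right by 1: drop the bottom 1 bit(s), prepend 1 zero(s) on the left.
  1011010  ->  keep [101101], discard [0], prepend 0
= 0101101

Answer: 0101101 (45)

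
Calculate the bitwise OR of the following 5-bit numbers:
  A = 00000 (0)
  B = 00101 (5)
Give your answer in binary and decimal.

Apply | to each column (1 where either bit is 1):
  00000
| 00101
-------
  00101

Answer: 00101 (5)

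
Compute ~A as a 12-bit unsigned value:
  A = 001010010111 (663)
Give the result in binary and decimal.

Flip each bit (0->1, 1->0):
  001010010111
  110101101000

Answer: 110101101000 (3432)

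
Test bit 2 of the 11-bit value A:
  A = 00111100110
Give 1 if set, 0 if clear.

Bit 2 is the 3rd from the right.
  00111100110
          ^
That bit is 1.

Answer: 1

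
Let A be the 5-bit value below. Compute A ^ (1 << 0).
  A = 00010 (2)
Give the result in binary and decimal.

Mask = 1 << 0 = 00001
Bit 0 of A is 0; XOR with the mask flips it to 1.
  00010
^ 00001
-------
  00011

Answer: 00011 (3)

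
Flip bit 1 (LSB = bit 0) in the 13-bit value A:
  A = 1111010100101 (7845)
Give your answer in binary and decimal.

Mask = 1 << 1 = 0000000000010
Bit 1 of A is 0; XOR with the mask flips it to 1.
  1111010100101
^ 0000000000010
---------------
  1111010100111

Answer: 1111010100111 (7847)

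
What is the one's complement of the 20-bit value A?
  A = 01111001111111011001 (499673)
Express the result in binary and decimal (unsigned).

Flip each bit (0->1, 1->0):
  01111001111111011001
  10000110000000100110

Answer: 10000110000000100110 (548902)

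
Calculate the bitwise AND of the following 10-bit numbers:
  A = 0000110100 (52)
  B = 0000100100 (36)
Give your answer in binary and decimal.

Apply & to each column (1 only where both bits are 1):
  0000110100
& 0000100100
------------
  0000100100

Answer: 0000100100 (36)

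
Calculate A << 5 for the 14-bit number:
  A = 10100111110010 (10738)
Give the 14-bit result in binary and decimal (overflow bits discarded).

Shift left by 5: drop the top 5 bit(s), append 5 zero(s) on the right.
  10100111110010  ->  discard [10100], keep [111110010], append 00000
= 11111001000000

Answer: 11111001000000 (15936)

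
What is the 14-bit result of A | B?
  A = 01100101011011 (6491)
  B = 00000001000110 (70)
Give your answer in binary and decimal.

Apply | to each column (1 where either bit is 1):
  01100101011011
| 00000001000110
----------------
  01100101011111

Answer: 01100101011111 (6495)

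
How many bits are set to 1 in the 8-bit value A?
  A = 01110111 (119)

01110111
1-bits at positions (from bit 0 = LSB): 0, 1, 2, 4, 5, 6
Count = 6

Answer: 6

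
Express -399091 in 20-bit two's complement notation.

1. Binary of +399091:  01100001011011110011
2. Invert bits:     10011110100100001100
3. Add 1:           10011110100100001101

Answer: 10011110100100001101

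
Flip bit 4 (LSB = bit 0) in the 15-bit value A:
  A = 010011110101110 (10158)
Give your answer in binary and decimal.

Mask = 1 << 4 = 000000000010000
Bit 4 of A is 0; XOR with the mask flips it to 1.
  010011110101110
^ 000000000010000
-----------------
  010011110111110

Answer: 010011110111110 (10174)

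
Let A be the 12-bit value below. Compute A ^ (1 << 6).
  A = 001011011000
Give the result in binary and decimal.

Mask = 1 << 6 = 000001000000
Bit 6 of A is 1; XOR with the mask flips it to 0.
  001011011000
^ 000001000000
--------------
  001010011000

Answer: 001010011000 (664)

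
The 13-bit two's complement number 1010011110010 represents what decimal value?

MSB is 1, so the value is negative. Find the magnitude:
1. Invert bits:  0101100001101
2. Add 1:        0101100001110  = 2830
3. Apply sign:   -2830

Answer: -2830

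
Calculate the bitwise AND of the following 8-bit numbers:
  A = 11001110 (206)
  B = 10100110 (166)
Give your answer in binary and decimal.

Apply & to each column (1 only where both bits are 1):
  11001110
& 10100110
----------
  10000110

Answer: 10000110 (134)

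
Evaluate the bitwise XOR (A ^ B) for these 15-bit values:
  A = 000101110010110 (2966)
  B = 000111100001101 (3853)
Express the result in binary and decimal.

Apply ^ to each column (1 where bits differ):
  000101110010110
^ 000111100001101
-----------------
  000010010011011

Answer: 000010010011011 (1179)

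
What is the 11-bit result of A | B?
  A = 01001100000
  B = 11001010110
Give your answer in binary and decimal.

Apply | to each column (1 where either bit is 1):
  01001100000
| 11001010110
-------------
  11001110110

Answer: 11001110110 (1654)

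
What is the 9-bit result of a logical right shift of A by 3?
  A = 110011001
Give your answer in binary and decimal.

Logical shift right by 3: drop the bottom 3 bit(s), prepend 3 zero(s) on the left.
  110011001  ->  keep [110011], discard [001], prepend 000
= 000110011

Answer: 000110011 (51)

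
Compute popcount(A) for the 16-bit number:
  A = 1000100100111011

1000100100111011
1-bits at positions (from bit 0 = LSB): 0, 1, 3, 4, 5, 8, 11, 15
Count = 8

Answer: 8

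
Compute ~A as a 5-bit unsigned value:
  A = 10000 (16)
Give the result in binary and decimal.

Flip each bit (0->1, 1->0):
  10000
  01111

Answer: 01111 (15)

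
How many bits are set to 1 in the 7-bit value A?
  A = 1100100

1100100
1-bits at positions (from bit 0 = LSB): 2, 5, 6
Count = 3

Answer: 3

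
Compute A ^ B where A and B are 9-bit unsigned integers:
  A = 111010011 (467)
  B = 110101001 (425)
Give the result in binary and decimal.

Apply ^ to each column (1 where bits differ):
  111010011
^ 110101001
-----------
  001111010

Answer: 001111010 (122)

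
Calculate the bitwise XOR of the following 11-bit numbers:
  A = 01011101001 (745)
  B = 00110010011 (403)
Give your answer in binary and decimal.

Apply ^ to each column (1 where bits differ):
  01011101001
^ 00110010011
-------------
  01101111010

Answer: 01101111010 (890)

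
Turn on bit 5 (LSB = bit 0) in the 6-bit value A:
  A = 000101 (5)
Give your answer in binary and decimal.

Mask = 1 << 5 = 100000
Bit 5 of A is 0, so OR-ing with the mask flips it to 1.
  000101
| 100000
--------
  100101

Answer: 100101 (37)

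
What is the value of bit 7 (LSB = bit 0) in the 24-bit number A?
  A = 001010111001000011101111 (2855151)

Bit 7 is the 8th from the right.
  001010111001000011101111
                  ^
That bit is 1.

Answer: 1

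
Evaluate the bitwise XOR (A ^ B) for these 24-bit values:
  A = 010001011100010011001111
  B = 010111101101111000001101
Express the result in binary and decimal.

Apply ^ to each column (1 where bits differ):
  010001011100010011001111
^ 010111101101111000001101
--------------------------
  000110110001101011000010

Answer: 000110110001101011000010 (1776322)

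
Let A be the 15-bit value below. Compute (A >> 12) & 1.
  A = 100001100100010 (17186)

Bit 12 is the 13th from the right.
  100001100100010
    ^
That bit is 0.

Answer: 0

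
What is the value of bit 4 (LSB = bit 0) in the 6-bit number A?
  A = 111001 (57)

Bit 4 is the 5th from the right.
  111001
   ^
That bit is 1.

Answer: 1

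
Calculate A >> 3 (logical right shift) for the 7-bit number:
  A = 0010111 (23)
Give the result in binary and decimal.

Logical shift right by 3: drop the bottom 3 bit(s), prepend 3 zero(s) on the left.
  0010111  ->  keep [0010], discard [111], prepend 000
= 0000010

Answer: 0000010 (2)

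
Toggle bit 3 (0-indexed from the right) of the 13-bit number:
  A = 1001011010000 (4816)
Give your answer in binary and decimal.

Mask = 1 << 3 = 0000000001000
Bit 3 of A is 0; XOR with the mask flips it to 1.
  1001011010000
^ 0000000001000
---------------
  1001011011000

Answer: 1001011011000 (4824)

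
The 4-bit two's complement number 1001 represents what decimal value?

MSB is 1, so the value is negative. Find the magnitude:
1. Invert bits:  0110
2. Add 1:        0111  = 7
3. Apply sign:   -7

Answer: -7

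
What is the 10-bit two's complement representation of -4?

1. Binary of +4:  0000000100
2. Invert bits:     1111111011
3. Add 1:           1111111100

Answer: 1111111100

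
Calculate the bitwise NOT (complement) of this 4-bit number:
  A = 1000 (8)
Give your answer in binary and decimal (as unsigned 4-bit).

Flip each bit (0->1, 1->0):
  1000
  0111

Answer: 0111 (7)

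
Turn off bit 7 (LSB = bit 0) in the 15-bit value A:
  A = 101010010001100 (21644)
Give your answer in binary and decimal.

Mask = ~(1 << 7) = 111111101111111
Bit 7 of A is 1, so AND-ing with the mask clears it to 0.
  101010010001100
& 111111101111111
-----------------
  101010000001100

Answer: 101010000001100 (21516)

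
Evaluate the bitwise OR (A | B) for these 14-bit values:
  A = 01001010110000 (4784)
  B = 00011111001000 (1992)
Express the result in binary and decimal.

Apply | to each column (1 where either bit is 1):
  01001010110000
| 00011111001000
----------------
  01011111111000

Answer: 01011111111000 (6136)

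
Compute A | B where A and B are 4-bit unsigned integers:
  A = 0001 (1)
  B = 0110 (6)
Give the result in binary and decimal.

Apply | to each column (1 where either bit is 1):
  0001
| 0110
------
  0111

Answer: 0111 (7)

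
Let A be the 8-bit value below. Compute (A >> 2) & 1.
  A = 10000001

Bit 2 is the 3rd from the right.
  10000001
       ^
That bit is 0.

Answer: 0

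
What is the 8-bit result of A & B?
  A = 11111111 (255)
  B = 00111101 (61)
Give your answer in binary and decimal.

Apply & to each column (1 only where both bits are 1):
  11111111
& 00111101
----------
  00111101

Answer: 00111101 (61)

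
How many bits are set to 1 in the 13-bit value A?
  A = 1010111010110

1010111010110
1-bits at positions (from bit 0 = LSB): 1, 2, 4, 6, 7, 8, 10, 12
Count = 8

Answer: 8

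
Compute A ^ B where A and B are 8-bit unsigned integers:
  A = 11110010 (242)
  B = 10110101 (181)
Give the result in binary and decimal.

Apply ^ to each column (1 where bits differ):
  11110010
^ 10110101
----------
  01000111

Answer: 01000111 (71)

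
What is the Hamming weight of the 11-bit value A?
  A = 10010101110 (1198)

10010101110
1-bits at positions (from bit 0 = LSB): 1, 2, 3, 5, 7, 10
Count = 6

Answer: 6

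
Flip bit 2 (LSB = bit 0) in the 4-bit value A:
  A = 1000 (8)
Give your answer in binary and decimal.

Mask = 1 << 2 = 0100
Bit 2 of A is 0; XOR with the mask flips it to 1.
  1000
^ 0100
------
  1100

Answer: 1100 (12)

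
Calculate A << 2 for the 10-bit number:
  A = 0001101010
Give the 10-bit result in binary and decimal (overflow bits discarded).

Shift left by 2: drop the top 2 bit(s), append 2 zero(s) on the right.
  0001101010  ->  discard [00], keep [01101010], append 00
= 0110101000

Answer: 0110101000 (424)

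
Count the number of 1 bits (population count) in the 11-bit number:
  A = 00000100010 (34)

00000100010
1-bits at positions (from bit 0 = LSB): 1, 5
Count = 2

Answer: 2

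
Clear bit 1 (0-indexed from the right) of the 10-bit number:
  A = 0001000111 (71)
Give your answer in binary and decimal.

Mask = ~(1 << 1) = 1111111101
Bit 1 of A is 1, so AND-ing with the mask clears it to 0.
  0001000111
& 1111111101
------------
  0001000101

Answer: 0001000101 (69)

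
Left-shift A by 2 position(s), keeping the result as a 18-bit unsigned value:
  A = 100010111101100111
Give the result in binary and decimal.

Shift left by 2: drop the top 2 bit(s), append 2 zero(s) on the right.
  100010111101100111  ->  discard [10], keep [0010111101100111], append 00
= 001011110110011100

Answer: 001011110110011100 (48540)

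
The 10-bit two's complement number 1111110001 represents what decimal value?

MSB is 1, so the value is negative. Find the magnitude:
1. Invert bits:  0000001110
2. Add 1:        0000001111  = 15
3. Apply sign:   -15

Answer: -15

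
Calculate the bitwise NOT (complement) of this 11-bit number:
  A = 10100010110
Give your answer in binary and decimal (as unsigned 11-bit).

Flip each bit (0->1, 1->0):
  10100010110
  01011101001

Answer: 01011101001 (745)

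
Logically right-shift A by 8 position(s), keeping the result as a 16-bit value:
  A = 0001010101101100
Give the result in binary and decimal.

Logical shift right by 8: drop the bottom 8 bit(s), prepend 8 zero(s) on the left.
  0001010101101100  ->  keep [00010101], discard [01101100], prepend 00000000
= 0000000000010101

Answer: 0000000000010101 (21)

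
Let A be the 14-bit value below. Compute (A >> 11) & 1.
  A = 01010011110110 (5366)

Bit 11 is the 12th from the right.
  01010011110110
    ^
That bit is 0.

Answer: 0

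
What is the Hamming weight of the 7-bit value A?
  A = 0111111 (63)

0111111
1-bits at positions (from bit 0 = LSB): 0, 1, 2, 3, 4, 5
Count = 6

Answer: 6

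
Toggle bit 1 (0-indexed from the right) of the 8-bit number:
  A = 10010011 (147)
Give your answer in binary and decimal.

Mask = 1 << 1 = 00000010
Bit 1 of A is 1; XOR with the mask flips it to 0.
  10010011
^ 00000010
----------
  10010001

Answer: 10010001 (145)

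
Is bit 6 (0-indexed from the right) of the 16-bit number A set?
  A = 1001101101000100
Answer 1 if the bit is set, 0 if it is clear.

Bit 6 is the 7th from the right.
  1001101101000100
           ^
That bit is 1.

Answer: 1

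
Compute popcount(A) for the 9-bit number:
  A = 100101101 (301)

100101101
1-bits at positions (from bit 0 = LSB): 0, 2, 3, 5, 8
Count = 5

Answer: 5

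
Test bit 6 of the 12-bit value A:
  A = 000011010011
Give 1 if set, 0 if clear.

Bit 6 is the 7th from the right.
  000011010011
       ^
That bit is 1.

Answer: 1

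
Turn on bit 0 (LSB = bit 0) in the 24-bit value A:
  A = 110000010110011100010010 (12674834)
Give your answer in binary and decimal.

Mask = 1 << 0 = 000000000000000000000001
Bit 0 of A is 0, so OR-ing with the mask flips it to 1.
  110000010110011100010010
| 000000000000000000000001
--------------------------
  110000010110011100010011

Answer: 110000010110011100010011 (12674835)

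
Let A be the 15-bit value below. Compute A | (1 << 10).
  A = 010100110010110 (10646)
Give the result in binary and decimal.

Mask = 1 << 10 = 000010000000000
Bit 10 of A is 0, so OR-ing with the mask flips it to 1.
  010100110010110
| 000010000000000
-----------------
  010110110010110

Answer: 010110110010110 (11670)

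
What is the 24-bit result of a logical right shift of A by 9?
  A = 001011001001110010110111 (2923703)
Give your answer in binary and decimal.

Logical shift right by 9: drop the bottom 9 bit(s), prepend 9 zero(s) on the left.
  001011001001110010110111  ->  keep [001011001001110], discard [010110111], prepend 000000000
= 000000000001011001001110

Answer: 000000000001011001001110 (5710)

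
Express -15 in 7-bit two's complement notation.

1. Binary of +15:  0001111
2. Invert bits:     1110000
3. Add 1:           1110001

Answer: 1110001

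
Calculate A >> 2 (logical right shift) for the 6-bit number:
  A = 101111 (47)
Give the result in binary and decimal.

Logical shift right by 2: drop the bottom 2 bit(s), prepend 2 zero(s) on the left.
  101111  ->  keep [1011], discard [11], prepend 00
= 001011

Answer: 001011 (11)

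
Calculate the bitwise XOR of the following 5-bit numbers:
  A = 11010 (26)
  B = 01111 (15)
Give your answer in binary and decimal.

Apply ^ to each column (1 where bits differ):
  11010
^ 01111
-------
  10101

Answer: 10101 (21)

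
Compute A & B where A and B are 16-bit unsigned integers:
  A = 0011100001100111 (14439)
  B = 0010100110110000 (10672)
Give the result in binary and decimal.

Apply & to each column (1 only where both bits are 1):
  0011100001100111
& 0010100110110000
------------------
  0010100000100000

Answer: 0010100000100000 (10272)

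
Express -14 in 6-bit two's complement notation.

1. Binary of +14:  001110
2. Invert bits:     110001
3. Add 1:           110010

Answer: 110010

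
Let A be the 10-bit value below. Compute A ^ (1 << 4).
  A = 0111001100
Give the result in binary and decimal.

Mask = 1 << 4 = 0000010000
Bit 4 of A is 0; XOR with the mask flips it to 1.
  0111001100
^ 0000010000
------------
  0111011100

Answer: 0111011100 (476)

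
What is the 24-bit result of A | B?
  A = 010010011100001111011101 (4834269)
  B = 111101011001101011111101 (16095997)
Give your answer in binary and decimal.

Apply | to each column (1 where either bit is 1):
  010010011100001111011101
| 111101011001101011111101
--------------------------
  111111011101101111111101

Answer: 111111011101101111111101 (16636925)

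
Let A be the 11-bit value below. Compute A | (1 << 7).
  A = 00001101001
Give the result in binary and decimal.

Mask = 1 << 7 = 00010000000
Bit 7 of A is 0, so OR-ing with the mask flips it to 1.
  00001101001
| 00010000000
-------------
  00011101001

Answer: 00011101001 (233)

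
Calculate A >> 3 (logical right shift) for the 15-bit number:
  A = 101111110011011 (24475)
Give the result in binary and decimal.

Logical shift right by 3: drop the bottom 3 bit(s), prepend 3 zero(s) on the left.
  101111110011011  ->  keep [101111110011], discard [011], prepend 000
= 000101111110011

Answer: 000101111110011 (3059)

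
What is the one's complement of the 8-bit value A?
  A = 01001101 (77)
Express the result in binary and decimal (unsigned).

Flip each bit (0->1, 1->0):
  01001101
  10110010

Answer: 10110010 (178)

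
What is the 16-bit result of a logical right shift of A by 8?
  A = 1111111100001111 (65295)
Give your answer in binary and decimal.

Logical shift right by 8: drop the bottom 8 bit(s), prepend 8 zero(s) on the left.
  1111111100001111  ->  keep [11111111], discard [00001111], prepend 00000000
= 0000000011111111

Answer: 0000000011111111 (255)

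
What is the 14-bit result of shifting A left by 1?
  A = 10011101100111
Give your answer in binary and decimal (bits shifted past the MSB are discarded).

Shift left by 1: drop the top 1 bit(s), append 1 zero(s) on the right.
  10011101100111  ->  discard [1], keep [0011101100111], append 0
= 00111011001110

Answer: 00111011001110 (3790)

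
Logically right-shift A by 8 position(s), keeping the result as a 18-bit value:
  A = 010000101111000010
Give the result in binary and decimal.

Logical shift right by 8: drop the bottom 8 bit(s), prepend 8 zero(s) on the left.
  010000101111000010  ->  keep [0100001011], discard [11000010], prepend 00000000
= 000000000100001011

Answer: 000000000100001011 (267)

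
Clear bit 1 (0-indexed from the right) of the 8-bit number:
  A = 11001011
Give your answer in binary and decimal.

Mask = ~(1 << 1) = 11111101
Bit 1 of A is 1, so AND-ing with the mask clears it to 0.
  11001011
& 11111101
----------
  11001001

Answer: 11001001 (201)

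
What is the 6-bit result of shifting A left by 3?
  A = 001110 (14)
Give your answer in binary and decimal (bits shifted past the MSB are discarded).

Shift left by 3: drop the top 3 bit(s), append 3 zero(s) on the right.
  001110  ->  discard [001], keep [110], append 000
= 110000

Answer: 110000 (48)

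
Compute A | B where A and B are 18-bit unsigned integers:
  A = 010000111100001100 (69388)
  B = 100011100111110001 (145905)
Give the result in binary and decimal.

Apply | to each column (1 where either bit is 1):
  010000111100001100
| 100011100111110001
--------------------
  110011111111111101

Answer: 110011111111111101 (212989)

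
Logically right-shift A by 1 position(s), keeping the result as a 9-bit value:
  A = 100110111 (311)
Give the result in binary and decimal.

Logical shift right by 1: drop the bottom 1 bit(s), prepend 1 zero(s) on the left.
  100110111  ->  keep [10011011], discard [1], prepend 0
= 010011011

Answer: 010011011 (155)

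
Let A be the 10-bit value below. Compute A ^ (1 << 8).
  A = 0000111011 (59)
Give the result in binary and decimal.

Mask = 1 << 8 = 0100000000
Bit 8 of A is 0; XOR with the mask flips it to 1.
  0000111011
^ 0100000000
------------
  0100111011

Answer: 0100111011 (315)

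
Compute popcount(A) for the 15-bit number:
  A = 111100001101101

111100001101101
1-bits at positions (from bit 0 = LSB): 0, 2, 3, 5, 6, 11, 12, 13, 14
Count = 9

Answer: 9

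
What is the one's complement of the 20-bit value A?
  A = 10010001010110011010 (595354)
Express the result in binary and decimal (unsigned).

Flip each bit (0->1, 1->0):
  10010001010110011010
  01101110101001100101

Answer: 01101110101001100101 (453221)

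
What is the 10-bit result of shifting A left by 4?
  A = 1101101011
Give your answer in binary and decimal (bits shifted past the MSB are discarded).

Shift left by 4: drop the top 4 bit(s), append 4 zero(s) on the right.
  1101101011  ->  discard [1101], keep [101011], append 0000
= 1010110000

Answer: 1010110000 (688)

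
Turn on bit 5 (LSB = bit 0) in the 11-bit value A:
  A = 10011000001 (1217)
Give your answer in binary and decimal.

Mask = 1 << 5 = 00000100000
Bit 5 of A is 0, so OR-ing with the mask flips it to 1.
  10011000001
| 00000100000
-------------
  10011100001

Answer: 10011100001 (1249)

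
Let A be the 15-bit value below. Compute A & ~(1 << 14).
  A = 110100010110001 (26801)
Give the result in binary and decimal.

Mask = ~(1 << 14) = 011111111111111
Bit 14 of A is 1, so AND-ing with the mask clears it to 0.
  110100010110001
& 011111111111111
-----------------
  010100010110001

Answer: 010100010110001 (10417)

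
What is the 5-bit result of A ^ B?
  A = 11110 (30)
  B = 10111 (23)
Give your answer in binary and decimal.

Apply ^ to each column (1 where bits differ):
  11110
^ 10111
-------
  01001

Answer: 01001 (9)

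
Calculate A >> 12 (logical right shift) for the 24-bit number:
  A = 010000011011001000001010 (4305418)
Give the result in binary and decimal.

Logical shift right by 12: drop the bottom 12 bit(s), prepend 12 zero(s) on the left.
  010000011011001000001010  ->  keep [010000011011], discard [001000001010], prepend 000000000000
= 000000000000010000011011

Answer: 000000000000010000011011 (1051)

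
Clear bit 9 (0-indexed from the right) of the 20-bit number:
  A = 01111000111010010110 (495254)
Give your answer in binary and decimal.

Mask = ~(1 << 9) = 11111111110111111111
Bit 9 of A is 1, so AND-ing with the mask clears it to 0.
  01111000111010010110
& 11111111110111111111
----------------------
  01111000110010010110

Answer: 01111000110010010110 (494742)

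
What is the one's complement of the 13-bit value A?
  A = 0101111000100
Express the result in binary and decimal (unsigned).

Flip each bit (0->1, 1->0):
  0101111000100
  1010000111011

Answer: 1010000111011 (5179)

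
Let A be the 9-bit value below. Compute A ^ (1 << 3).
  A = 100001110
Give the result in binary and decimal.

Mask = 1 << 3 = 000001000
Bit 3 of A is 1; XOR with the mask flips it to 0.
  100001110
^ 000001000
-----------
  100000110

Answer: 100000110 (262)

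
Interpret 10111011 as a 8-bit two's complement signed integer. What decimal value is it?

MSB is 1, so the value is negative. Find the magnitude:
1. Invert bits:  01000100
2. Add 1:        01000101  = 69
3. Apply sign:   -69

Answer: -69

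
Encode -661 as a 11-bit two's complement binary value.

1. Binary of +661:  01010010101
2. Invert bits:     10101101010
3. Add 1:           10101101011

Answer: 10101101011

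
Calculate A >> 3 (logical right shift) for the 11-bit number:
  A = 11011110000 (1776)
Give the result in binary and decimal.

Logical shift right by 3: drop the bottom 3 bit(s), prepend 3 zero(s) on the left.
  11011110000  ->  keep [11011110], discard [000], prepend 000
= 00011011110

Answer: 00011011110 (222)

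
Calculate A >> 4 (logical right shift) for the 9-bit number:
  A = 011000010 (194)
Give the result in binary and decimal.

Logical shift right by 4: drop the bottom 4 bit(s), prepend 4 zero(s) on the left.
  011000010  ->  keep [01100], discard [0010], prepend 0000
= 000001100

Answer: 000001100 (12)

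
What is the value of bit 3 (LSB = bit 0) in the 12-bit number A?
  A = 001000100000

Bit 3 is the 4th from the right.
  001000100000
          ^
That bit is 0.

Answer: 0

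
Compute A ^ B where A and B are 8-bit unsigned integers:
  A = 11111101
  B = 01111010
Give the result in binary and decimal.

Apply ^ to each column (1 where bits differ):
  11111101
^ 01111010
----------
  10000111

Answer: 10000111 (135)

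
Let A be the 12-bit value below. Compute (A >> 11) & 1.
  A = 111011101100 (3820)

Bit 11 is the 12th from the right.
  111011101100
  ^
That bit is 1.

Answer: 1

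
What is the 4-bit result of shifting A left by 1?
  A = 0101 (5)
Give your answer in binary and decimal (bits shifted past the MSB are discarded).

Shift left by 1: drop the top 1 bit(s), append 1 zero(s) on the right.
  0101  ->  discard [0], keep [101], append 0
= 1010

Answer: 1010 (10)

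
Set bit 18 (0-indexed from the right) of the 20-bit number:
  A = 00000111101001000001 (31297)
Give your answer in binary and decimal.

Mask = 1 << 18 = 01000000000000000000
Bit 18 of A is 0, so OR-ing with the mask flips it to 1.
  00000111101001000001
| 01000000000000000000
----------------------
  01000111101001000001

Answer: 01000111101001000001 (293441)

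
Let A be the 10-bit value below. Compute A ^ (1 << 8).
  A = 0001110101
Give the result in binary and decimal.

Mask = 1 << 8 = 0100000000
Bit 8 of A is 0; XOR with the mask flips it to 1.
  0001110101
^ 0100000000
------------
  0101110101

Answer: 0101110101 (373)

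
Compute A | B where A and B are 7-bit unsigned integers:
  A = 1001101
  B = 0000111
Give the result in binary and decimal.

Apply | to each column (1 where either bit is 1):
  1001101
| 0000111
---------
  1001111

Answer: 1001111 (79)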